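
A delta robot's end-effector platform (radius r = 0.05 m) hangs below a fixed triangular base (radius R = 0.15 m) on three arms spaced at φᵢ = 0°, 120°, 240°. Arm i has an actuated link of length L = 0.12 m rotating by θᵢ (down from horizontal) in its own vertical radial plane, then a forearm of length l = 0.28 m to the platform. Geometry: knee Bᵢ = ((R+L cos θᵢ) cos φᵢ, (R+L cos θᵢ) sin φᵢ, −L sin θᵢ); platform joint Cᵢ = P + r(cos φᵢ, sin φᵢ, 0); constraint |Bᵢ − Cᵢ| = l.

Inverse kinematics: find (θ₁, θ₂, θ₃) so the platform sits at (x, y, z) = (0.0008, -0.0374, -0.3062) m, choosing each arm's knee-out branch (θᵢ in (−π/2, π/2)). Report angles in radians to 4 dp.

θ₁ = 0.8728, θ₂ = 1.0473, θ₃ = 0.6985

arm 1 (φ=0.0°): x'=0.0008, y'=-0.0374
  e−x'=0.0992;  (l²−L²−(e−x')²−y'²−z²)/2L = -0.1708
  θ1 = atan2(B,A) + arccos(C/0.3219) = 0.8728
rotate P by −φ2: (-0.0328, 0.0180, -0.3062)
  A=0.1328, B=-0.3062, C=(l²−L²−A²−y'²−z²)/(2L)=-0.1988
  γ=atan2(-0.3062,0.1328)=-1.1616;  ψ=arccos(-0.5957)=2.2089;  θ2=γ+ψ≈1.0473
rotate P by −φ3: (0.0320, 0.0194, -0.3062)
  A cos θ + B sin θ = C:  0.0680·cos θ + -0.3062·sin θ = -0.1448
  θ3 = atan2(B,A) + arccos(C/0.3137) = 0.6985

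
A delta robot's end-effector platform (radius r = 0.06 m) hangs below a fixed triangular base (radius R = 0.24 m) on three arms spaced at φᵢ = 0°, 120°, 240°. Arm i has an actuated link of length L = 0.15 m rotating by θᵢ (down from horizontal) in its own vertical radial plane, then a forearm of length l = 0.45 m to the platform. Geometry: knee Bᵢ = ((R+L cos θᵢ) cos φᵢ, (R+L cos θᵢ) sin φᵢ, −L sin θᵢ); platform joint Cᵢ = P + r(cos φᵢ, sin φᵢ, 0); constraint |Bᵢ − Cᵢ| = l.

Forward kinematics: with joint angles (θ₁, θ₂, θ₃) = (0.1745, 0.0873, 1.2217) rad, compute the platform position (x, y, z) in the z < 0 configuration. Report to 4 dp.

φ1=0.0°: virtual centre (0.3277, 0.0000, -0.0260), radius l
O2 = (0.3294·cos120.0°, 0.3294·sin120.0°, -0.0131) = (-0.1647, 0.2853, -0.0131)
arm 3 at φ=240.0°: ρ3 = 0.2313;  O3 = (-0.1157, -0.2003, -0.1410)
|O₂|²−|O₁|² = 0.0006;  |O₃|²−|O₁|² = -0.0347
plane₁₂: -0.9849x+0.5706y+0.0259z = 0.0006
Cramer: x(z) = 0.0217-0.1341z;  y(z) = 0.0386-0.2769z
into |P−O₁|² = l²: 1.0946z² + 0.1128z + -0.1067 = 0;  Δ = 0.4799;  z = -0.3679 or 0.2649 → z<0 root = -0.3679
x = 0.0711, y = 0.1404

(0.0711, 0.1404, -0.3679)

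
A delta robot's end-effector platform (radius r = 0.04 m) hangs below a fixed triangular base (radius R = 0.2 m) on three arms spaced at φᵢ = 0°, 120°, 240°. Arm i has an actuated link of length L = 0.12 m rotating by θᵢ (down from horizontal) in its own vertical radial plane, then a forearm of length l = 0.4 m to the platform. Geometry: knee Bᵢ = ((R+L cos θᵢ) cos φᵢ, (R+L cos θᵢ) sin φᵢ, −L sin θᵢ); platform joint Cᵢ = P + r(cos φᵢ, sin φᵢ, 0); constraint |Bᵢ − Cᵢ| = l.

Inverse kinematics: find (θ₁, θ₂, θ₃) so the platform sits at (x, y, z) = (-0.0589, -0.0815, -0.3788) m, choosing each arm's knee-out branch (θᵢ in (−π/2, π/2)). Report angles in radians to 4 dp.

θ₁ = 1.0470, θ₂ = 0.9597, θ₃ = 0.1743

φ1=0.0° → target in arm frame (-0.0589, -0.0815)
  e−x'=0.2189;  (l²−L²−(e−x')²−y'²−z²)/2L = -0.2185
  θ1 = atan2(B,A) + arccos(C/0.4375) = 1.0470
φ2=120.0° → target in arm frame (-0.0411, 0.0918)
  A=0.2011, B=-0.3788, C=(l²−L²−A²−y'²−z²)/(2L)=-0.1948
  √(A²+B²)=0.4289;  θ2 = -1.0827+2.0424 ≈ 0.9597
rotate P by −φ3: (0.1000, -0.0103, -0.3788)
  e−x'=0.0600;  (l²−L²−(e−x')²−y'²−z²)/2L = -0.0066
  √(A²+B²)=0.3835;  θ3 = -1.4138+1.5881 ≈ 0.1743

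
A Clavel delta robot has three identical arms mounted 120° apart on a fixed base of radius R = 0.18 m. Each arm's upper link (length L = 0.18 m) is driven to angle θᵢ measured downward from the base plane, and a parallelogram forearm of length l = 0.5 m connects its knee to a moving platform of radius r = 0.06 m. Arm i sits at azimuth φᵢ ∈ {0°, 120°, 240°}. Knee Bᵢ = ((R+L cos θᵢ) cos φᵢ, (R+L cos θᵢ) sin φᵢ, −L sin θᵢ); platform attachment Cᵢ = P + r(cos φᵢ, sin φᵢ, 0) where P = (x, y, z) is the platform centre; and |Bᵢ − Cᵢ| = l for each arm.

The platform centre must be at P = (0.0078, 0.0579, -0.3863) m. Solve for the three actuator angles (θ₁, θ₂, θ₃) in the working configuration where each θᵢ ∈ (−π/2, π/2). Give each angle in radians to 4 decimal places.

θ₁ = -0.0878, θ₂ = -0.2619, θ₃ = 0.1743

φ1=0.0° → target in arm frame (0.0078, 0.0579)
  A=0.1122, B=-0.3863, C=(l²−L²−A²−y'²−z²)/(2L)=0.1456
  √(A²+B²)=0.4023;  θ1 = -1.2881+1.2003 ≈ -0.0878
arm 2 (φ=120.0°): x'=0.0462, y'=-0.0357
  e−x'=0.0738;  (l²−L²−(e−x')²−y'²−z²)/2L = 0.1713
  √(A²+B²)=0.3933;  θ2 = -1.3821+1.1202 ≈ -0.2619
rotate P by −φ3: (-0.0540, -0.0222, -0.3863)
  A cos θ + B sin θ = C:  0.1740·cos θ + -0.3863·sin θ = 0.1044
  γ=atan2(-0.3863,0.1740)=-1.1475;  ψ=arccos(0.2464)=1.3218;  θ3=γ+ψ≈0.1743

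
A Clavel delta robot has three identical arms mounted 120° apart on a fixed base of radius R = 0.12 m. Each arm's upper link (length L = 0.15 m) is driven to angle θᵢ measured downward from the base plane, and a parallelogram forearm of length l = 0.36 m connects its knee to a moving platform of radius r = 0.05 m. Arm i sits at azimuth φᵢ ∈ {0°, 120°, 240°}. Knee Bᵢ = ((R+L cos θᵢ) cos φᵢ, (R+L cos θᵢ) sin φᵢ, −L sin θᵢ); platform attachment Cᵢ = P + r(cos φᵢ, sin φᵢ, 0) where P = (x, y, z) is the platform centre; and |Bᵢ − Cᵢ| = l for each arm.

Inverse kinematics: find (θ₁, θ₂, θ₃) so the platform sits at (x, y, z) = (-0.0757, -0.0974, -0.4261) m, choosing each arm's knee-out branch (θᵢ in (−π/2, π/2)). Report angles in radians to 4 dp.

θ₁ = 1.2218, θ₂ = 1.1345, θ₃ = 0.5235

rotate P by −φ1: (-0.0757, -0.0974, -0.4261)
  A cos θ + B sin θ = C:  0.1457·cos θ + -0.4261·sin θ = -0.3506
  γ=atan2(-0.4261,0.1457)=-1.2413;  ψ=arccos(-0.7785)=2.4631;  θ1=γ+ψ≈1.2218
arm 2 (φ=120.0°): x'=-0.0465, y'=0.1143
  A cos θ + B sin θ = C:  0.1165·cos θ + -0.4261·sin θ = -0.3370
  θ2 = atan2(B,A) + arccos(C/0.4417) = 1.1345
φ3=240.0° → target in arm frame (0.1222, -0.0169)
  e−x'=-0.0522;  (l²−L²−(e−x')²−y'²−z²)/2L = -0.2582
  θ3 = atan2(B,A) + arccos(C/0.4293) = 0.5235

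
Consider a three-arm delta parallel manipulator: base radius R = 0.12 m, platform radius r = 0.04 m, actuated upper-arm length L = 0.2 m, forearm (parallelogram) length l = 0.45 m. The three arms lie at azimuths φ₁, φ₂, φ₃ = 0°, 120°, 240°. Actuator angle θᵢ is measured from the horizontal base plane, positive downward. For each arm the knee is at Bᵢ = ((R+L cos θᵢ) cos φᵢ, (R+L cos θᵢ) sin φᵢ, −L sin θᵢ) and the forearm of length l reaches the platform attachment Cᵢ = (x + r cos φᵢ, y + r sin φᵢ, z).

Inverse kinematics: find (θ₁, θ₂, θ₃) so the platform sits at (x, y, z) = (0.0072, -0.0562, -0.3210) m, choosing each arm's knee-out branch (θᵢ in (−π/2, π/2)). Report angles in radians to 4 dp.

arm 1 (φ=0.0°): x'=0.0072, y'=-0.0562
  A=0.0728, B=-0.3210, C=(l²−L²−A²−y'²−z²)/(2L)=0.1275
  γ=atan2(-0.3210,0.0728)=-1.3478;  ψ=arccos(0.3874)=1.1730;  θ1=γ+ψ≈-0.1748
arm 2 (φ=120.0°): x'=-0.0523, y'=0.0219
  e−x'=0.1323;  (l²−L²−(e−x')²−y'²−z²)/2L = 0.1037
  γ=atan2(-0.3210,0.1323)=-1.1799;  ψ=arccos(0.2987)=1.2674;  θ2=γ+ψ≈0.0875
rotate P by −φ3: (0.0451, 0.0343, -0.3210)
  e−x'=0.0349;  (l²−L²−(e−x')²−y'²−z²)/2L = 0.1427
  √(A²+B²)=0.3229;  θ3 = -1.4624+1.1132 ≈ -0.3492

θ₁ = -0.1748, θ₂ = 0.0875, θ₃ = -0.3492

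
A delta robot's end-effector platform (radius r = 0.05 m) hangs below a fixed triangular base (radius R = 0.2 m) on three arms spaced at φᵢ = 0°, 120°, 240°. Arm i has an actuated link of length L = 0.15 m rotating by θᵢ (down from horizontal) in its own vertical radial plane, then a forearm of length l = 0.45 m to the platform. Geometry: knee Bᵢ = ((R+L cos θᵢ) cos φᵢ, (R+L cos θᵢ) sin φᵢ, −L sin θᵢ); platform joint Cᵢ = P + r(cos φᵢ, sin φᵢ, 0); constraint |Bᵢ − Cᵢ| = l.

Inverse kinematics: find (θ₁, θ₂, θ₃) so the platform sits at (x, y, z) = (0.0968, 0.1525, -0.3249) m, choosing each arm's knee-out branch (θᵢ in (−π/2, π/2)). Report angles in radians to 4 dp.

arm 1 (φ=0.0°): x'=0.0968, y'=0.1525
  A=0.0532, B=-0.3249, C=(l²−L²−A²−y'²−z²)/(2L)=0.1612
  θ1 = atan2(B,A) + arccos(C/0.3292) = -0.3493
rotate P by −φ2: (0.0837, -0.1601, -0.3249)
  A=0.0663, B=-0.3249, C=(l²−L²−A²−y'²−z²)/(2L)=0.1480
  θ2 = atan2(B,A) + arccos(C/0.3316) = -0.2614
φ3=240.0° → target in arm frame (-0.1805, 0.0076)
  A=0.3305, B=-0.3249, C=(l²−L²−A²−y'²−z²)/(2L)=-0.1161
  θ3 = atan2(B,A) + arccos(C/0.4634) = 1.0471

θ₁ = -0.3493, θ₂ = -0.2614, θ₃ = 1.0471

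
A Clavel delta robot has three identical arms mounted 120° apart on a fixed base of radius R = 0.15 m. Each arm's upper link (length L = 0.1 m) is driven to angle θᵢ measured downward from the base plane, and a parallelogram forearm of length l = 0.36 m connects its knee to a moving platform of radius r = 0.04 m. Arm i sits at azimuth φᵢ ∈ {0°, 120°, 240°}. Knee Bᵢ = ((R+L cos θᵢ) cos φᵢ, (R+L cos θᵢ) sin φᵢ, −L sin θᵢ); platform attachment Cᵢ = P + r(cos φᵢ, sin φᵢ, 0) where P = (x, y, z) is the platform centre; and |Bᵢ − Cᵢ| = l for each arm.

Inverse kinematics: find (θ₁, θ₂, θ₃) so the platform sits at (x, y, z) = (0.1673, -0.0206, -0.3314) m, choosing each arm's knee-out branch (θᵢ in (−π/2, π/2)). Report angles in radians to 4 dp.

θ₁ = -0.2615, θ₂ = 1.3089, θ₃ = 1.1346

φ1=0.0° → target in arm frame (0.1673, -0.0206)
  e−x'=-0.0573;  (l²−L²−(e−x')²−y'²−z²)/2L = 0.0303
  γ=atan2(-0.3314,-0.0573)=-1.7420;  ψ=arccos(0.0902)=1.4805;  θ1=γ+ψ≈-0.2615
arm 2 (φ=120.0°): x'=-0.1015, y'=-0.1346
  A cos θ + B sin θ = C:  0.2115·cos θ + -0.3314·sin θ = -0.2653
  √(A²+B²)=0.3931;  θ2 = -1.0028+2.3117 ≈ 1.3089
φ3=240.0° → target in arm frame (-0.0658, 0.1552)
  A=0.1758, B=-0.3314, C=(l²−L²−A²−y'²−z²)/(2L)=-0.2261
  γ=atan2(-0.3314,0.1758)=-1.0830;  ψ=arccos(-0.6027)=2.2176;  θ3=γ+ψ≈1.1346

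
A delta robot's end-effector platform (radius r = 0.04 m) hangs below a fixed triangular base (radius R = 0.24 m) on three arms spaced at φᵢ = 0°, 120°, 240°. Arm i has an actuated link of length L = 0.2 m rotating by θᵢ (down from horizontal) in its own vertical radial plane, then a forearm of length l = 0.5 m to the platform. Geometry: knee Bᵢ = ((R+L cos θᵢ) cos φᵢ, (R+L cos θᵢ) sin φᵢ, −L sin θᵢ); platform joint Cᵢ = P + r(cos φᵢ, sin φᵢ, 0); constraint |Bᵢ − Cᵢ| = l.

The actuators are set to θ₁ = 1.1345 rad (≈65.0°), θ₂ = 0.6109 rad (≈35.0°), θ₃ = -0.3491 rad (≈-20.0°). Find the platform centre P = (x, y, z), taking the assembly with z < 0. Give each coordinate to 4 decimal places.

arm 1 at φ=0.0°: (R−r)+L cos θ1 = 0.2845;  S1 = (0.2845, 0.0000, -0.1813)
S2 = (0.3638·cos120.0°, 0.3638·sin120.0°, -0.1147) = (-0.1819, 0.3151, -0.1147)
φ3=240.0°: virtual centre (-0.1940, -0.3360, 0.0684), radius l
subtract pairs → two planes through P
linear system: -0.9329x+0.6302y = 0.0317−0.1331z; -0.9570x+-0.6719y = 0.0414−0.4994z
det = 1.2299;  x = -0.0385+0.3286z,  y = -0.0067+0.2752z
into |P−S₁|² = l²: 1.1837z² + 0.1466z + -0.1127 = 0;  Δ = 0.5553;  z = -0.3767 or 0.2529 → z<0 root = -0.3767
x = -0.1623, y = -0.1104

(-0.1623, -0.1104, -0.3767)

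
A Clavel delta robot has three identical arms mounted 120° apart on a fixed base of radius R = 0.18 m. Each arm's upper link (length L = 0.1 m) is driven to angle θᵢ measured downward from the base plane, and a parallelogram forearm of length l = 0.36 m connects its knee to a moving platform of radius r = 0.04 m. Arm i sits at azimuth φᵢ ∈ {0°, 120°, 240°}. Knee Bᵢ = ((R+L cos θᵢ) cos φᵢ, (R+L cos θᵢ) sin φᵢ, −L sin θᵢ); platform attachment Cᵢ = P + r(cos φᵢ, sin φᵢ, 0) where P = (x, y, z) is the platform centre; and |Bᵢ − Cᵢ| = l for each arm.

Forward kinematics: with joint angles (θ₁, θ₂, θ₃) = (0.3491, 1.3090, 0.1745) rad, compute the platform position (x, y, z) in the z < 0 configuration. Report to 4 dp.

(0.0451, -0.1065, -0.3216)

centre 1 = (0.2340·cos0.0°, 0.2340·sin0.0°, -0.0342) = (0.2340, 0.0000, -0.0342)
φ2=120.0°: virtual centre (-0.0829, 0.1437, -0.0966), radius l
arm 3 at φ=240.0°: (R−r)+L cos θ3 = 0.2385;  centre 3 = (-0.1192, -0.2065, -0.0174)
eliminate P² terms by subtracting sphere 1 from 2 and 3
[-0.6338 0.2873 -0.1248]·P = -0.0191;  [-0.7064 -0.4131 0.0337]·P = 0.0013
det = 0.4648;  x = 0.0162+-0.0901z,  y = -0.0307+0.2356z
quadratic in z: (1.0636)z²+(0.0932)z+(-0.0800)=0, √Δ=0.5910 → z ∈ {-0.3216, 0.2340}; z = -0.3216 (taking z<0)
x = 0.0451, y = -0.1065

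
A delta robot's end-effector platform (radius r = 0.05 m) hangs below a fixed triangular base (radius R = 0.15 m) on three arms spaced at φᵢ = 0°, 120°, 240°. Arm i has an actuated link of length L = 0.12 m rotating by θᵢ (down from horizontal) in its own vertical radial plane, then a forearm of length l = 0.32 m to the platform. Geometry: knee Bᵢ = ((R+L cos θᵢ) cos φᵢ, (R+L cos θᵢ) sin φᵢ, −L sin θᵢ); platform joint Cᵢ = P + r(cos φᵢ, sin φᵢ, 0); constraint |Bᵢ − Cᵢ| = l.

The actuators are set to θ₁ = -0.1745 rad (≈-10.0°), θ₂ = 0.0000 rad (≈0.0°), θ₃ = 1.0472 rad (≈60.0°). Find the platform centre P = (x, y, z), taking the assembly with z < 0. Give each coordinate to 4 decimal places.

(0.0747, 0.1028, -0.2461)

arm 1 at φ=0.0°: (R−r)+L cos θ1 = 0.2182;  centre 1 = (0.2182, 0.0000, 0.0208)
arm 2 at φ=120.0°: (R−r)+L cos θ2 = 0.2200;  centre 2 = (-0.1100, 0.1905, 0.0000)
arm 3 at φ=240.0°: (R−r)+L cos θ3 = 0.1600;  centre 3 = (-0.0800, -0.1386, -0.1039)
eliminate P² terms by subtracting sphere 1 from 2 and 3
plane₁₂: -0.6564x+0.3811y+-0.0417z = 0.0004
det = 0.4091;  x = 0.0106+-0.2606z,  y = 0.0192+-0.3395z
quadratic in z: (1.1832)z²+(0.0535)z+(-0.0585)=0, √Δ=0.5289 → z ∈ {-0.2461, 0.2009}; z = -0.2461 (taking z<0)
x = 0.0747, y = 0.1028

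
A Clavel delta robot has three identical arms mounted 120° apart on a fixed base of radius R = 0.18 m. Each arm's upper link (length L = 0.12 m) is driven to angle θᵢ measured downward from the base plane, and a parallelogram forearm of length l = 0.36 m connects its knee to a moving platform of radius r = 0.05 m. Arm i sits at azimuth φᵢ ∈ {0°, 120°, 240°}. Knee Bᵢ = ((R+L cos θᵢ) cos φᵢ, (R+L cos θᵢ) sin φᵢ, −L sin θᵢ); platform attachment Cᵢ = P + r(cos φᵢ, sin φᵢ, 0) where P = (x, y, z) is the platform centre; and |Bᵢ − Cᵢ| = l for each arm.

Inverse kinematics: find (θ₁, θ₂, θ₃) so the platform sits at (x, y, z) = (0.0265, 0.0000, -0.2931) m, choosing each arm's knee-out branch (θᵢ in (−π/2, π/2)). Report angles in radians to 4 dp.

θ₁ = 0.0877, θ₂ = 0.3491, θ₃ = 0.3491

arm 1 (φ=0.0°): x'=0.0265, y'=0.0000
  A=0.1035, B=-0.2931, C=(l²−L²−A²−y'²−z²)/(2L)=0.0774
  θ1 = atan2(B,A) + arccos(C/0.3108) = 0.0877
φ2=120.0° → target in arm frame (-0.0132, -0.0229)
  e−x'=0.1432;  (l²−L²−(e−x')²−y'²−z²)/2L = 0.0344
  √(A²+B²)=0.3262;  θ2 = -1.1162+1.4653 ≈ 0.3491
φ3=240.0° → target in arm frame (-0.0133, 0.0229)
  A=0.1433, B=-0.2931, C=(l²−L²−A²−y'²−z²)/(2L)=0.0344
  γ=atan2(-0.2931,0.1433)=-1.1162;  ψ=arccos(0.1053)=1.4653;  θ3=γ+ψ≈0.3491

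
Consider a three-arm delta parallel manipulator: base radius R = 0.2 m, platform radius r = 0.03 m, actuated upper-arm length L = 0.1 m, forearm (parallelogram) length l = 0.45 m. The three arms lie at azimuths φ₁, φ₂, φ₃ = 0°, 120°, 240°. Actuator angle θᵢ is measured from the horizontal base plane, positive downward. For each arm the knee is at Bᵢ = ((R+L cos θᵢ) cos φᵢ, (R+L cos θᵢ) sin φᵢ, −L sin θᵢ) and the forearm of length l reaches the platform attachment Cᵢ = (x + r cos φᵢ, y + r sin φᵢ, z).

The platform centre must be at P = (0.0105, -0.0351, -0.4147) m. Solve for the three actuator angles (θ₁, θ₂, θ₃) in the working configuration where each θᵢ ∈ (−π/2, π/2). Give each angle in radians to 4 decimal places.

θ₁ = 0.4364, θ₂ = 0.6985, θ₃ = 0.3493

φ1=0.0° → target in arm frame (0.0105, -0.0351)
  A cos θ + B sin θ = C:  0.1595·cos θ + -0.4147·sin θ = -0.0307
  γ=atan2(-0.4147,0.1595)=-1.2036;  ψ=arccos(-0.0692)=1.6400;  θ1=γ+ψ≈0.4364
arm 2 (φ=120.0°): x'=-0.0356, y'=0.0085
  A=0.2056, B=-0.4147, C=(l²−L²−A²−y'²−z²)/(2L)=-0.1092
  √(A²+B²)=0.4629;  θ2 = -1.1104+1.8089 ≈ 0.6985
arm 3 (φ=240.0°): x'=0.0251, y'=0.0266
  A=0.1449, B=-0.4147, C=(l²−L²−A²−y'²−z²)/(2L)=-0.0058
  θ3 = atan2(B,A) + arccos(C/0.4393) = 0.3493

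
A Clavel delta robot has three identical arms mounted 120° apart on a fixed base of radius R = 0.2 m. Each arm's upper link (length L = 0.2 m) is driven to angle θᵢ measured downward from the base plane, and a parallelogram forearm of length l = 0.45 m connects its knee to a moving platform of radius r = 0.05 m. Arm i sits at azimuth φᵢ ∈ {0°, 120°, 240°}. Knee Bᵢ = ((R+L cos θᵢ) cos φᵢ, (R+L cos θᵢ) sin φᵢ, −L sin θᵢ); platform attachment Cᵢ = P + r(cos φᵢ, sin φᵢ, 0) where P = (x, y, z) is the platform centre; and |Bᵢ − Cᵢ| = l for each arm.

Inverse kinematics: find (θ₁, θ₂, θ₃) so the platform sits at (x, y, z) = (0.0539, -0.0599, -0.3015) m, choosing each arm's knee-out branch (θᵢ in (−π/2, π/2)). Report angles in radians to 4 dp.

rotate P by −φ1: (0.0539, -0.0599, -0.3015)
  A cos θ + B sin θ = C:  0.0961·cos θ + -0.3015·sin θ = 0.1469
  θ1 = atan2(B,A) + arccos(C/0.3164) = -0.1743
arm 2 (φ=120.0°): x'=-0.0788, y'=-0.0167
  e−x'=0.2288;  (l²−L²−(e−x')²−y'²−z²)/2L = 0.0474
  √(A²+B²)=0.3785;  θ2 = -0.9216+1.4453 ≈ 0.5237
φ3=240.0° → target in arm frame (0.0249, 0.0766)
  A=0.1251, B=-0.3015, C=(l²−L²−A²−y'²−z²)/(2L)=0.1252
  γ=atan2(-0.3015,0.1251)=-1.1776;  ψ=arccos(0.3836)=1.1771;  θ3=γ+ψ≈-0.0004

θ₁ = -0.1743, θ₂ = 0.5237, θ₃ = -0.0004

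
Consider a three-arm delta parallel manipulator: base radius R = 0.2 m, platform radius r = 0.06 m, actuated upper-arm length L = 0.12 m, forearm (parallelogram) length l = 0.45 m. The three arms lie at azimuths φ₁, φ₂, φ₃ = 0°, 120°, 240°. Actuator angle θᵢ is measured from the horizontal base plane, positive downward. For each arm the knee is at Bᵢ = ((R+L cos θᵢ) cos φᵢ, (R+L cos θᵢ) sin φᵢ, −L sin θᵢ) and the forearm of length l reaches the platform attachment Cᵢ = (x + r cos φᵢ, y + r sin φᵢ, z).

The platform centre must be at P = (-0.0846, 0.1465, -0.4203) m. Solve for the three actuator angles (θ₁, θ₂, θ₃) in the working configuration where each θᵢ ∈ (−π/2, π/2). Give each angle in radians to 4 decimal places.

θ₁ = 1.0478, θ₂ = -0.1743, θ₃ = 1.0476

φ1=0.0° → target in arm frame (-0.0846, 0.1465)
  A=0.2246, B=-0.4203, C=(l²−L²−A²−y'²−z²)/(2L)=-0.2519
  √(A²+B²)=0.4765;  θ1 = -1.0800+2.1278 ≈ 1.0478
arm 2 (φ=120.0°): x'=0.1692, y'=0.0000
  A=-0.0292, B=-0.4203, C=(l²−L²−A²−y'²−z²)/(2L)=0.0442
  θ2 = atan2(B,A) + arccos(C/0.4213) = -0.1743
φ3=240.0° → target in arm frame (-0.0846, -0.1465)
  A=0.2246, B=-0.4203, C=(l²−L²−A²−y'²−z²)/(2L)=-0.2519
  γ=atan2(-0.4203,0.2246)=-1.0801;  ψ=arccos(-0.5286)=2.1277;  θ3=γ+ψ≈1.0476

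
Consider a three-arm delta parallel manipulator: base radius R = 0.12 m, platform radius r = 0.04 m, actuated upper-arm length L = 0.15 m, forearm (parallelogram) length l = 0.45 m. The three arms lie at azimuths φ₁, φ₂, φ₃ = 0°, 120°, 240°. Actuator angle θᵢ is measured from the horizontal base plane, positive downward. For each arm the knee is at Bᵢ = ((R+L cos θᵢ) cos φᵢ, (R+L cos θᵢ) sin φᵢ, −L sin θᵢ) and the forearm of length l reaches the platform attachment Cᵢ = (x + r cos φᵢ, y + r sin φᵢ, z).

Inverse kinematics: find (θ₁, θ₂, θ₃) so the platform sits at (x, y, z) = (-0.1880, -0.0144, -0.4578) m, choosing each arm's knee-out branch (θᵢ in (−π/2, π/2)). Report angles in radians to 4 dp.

arm 1 (φ=0.0°): x'=-0.1880, y'=-0.0144
  A cos θ + B sin θ = C:  0.2680·cos θ + -0.4578·sin θ = -0.3387
  γ=atan2(-0.4578,0.2680)=-1.0412;  ψ=arccos(-0.6385)=2.2633;  θ1=γ+ψ≈1.2222
arm 2 (φ=120.0°): x'=0.0815, y'=0.1700
  e−x'=-0.0015;  (l²−L²−(e−x')²−y'²−z²)/2L = -0.1950
  θ2 = atan2(B,A) + arccos(C/0.4578) = 0.4366
φ3=240.0° → target in arm frame (0.1065, -0.1556)
  A cos θ + B sin θ = C:  -0.0265·cos θ + -0.4578·sin θ = -0.1817
  γ=atan2(-0.4578,-0.0265)=-1.6286;  ψ=arccos(-0.3961)=1.9781;  θ3=γ+ψ≈0.3496

θ₁ = 1.2222, θ₂ = 0.4366, θ₃ = 0.3496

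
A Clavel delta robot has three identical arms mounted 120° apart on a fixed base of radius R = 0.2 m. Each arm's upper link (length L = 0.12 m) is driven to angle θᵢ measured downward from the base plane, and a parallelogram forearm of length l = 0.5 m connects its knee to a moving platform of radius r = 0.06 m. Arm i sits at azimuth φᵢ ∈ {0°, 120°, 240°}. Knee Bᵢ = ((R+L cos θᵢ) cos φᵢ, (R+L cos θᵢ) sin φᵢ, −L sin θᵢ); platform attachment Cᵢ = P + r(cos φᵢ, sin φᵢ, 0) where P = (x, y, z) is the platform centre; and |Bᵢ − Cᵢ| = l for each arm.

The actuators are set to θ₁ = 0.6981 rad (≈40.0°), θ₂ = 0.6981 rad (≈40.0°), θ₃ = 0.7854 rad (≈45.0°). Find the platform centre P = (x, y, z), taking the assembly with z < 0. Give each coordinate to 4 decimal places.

arm 1 at φ=0.0°: (R−r)+L cos θ1 = 0.2319;  centre 1 = (0.2319, 0.0000, -0.0771)
φ2=120.0°: virtual centre (-0.1160, 0.2009, -0.0771), radius l
centre 3 = (0.2249·cos240.0°, 0.2249·sin240.0°, -0.0849) = (-0.1124, -0.1947, -0.0849)
eliminate P² terms by subtracting sphere 1 from 2 and 3
plane₁₂: -0.6958x+0.4017y+0.0000z = 0.0000
det = 0.5476;  x = 0.0015+-0.0113z,  y = 0.0025+-0.0196z
quadratic in z: (1.0005)z²+(0.1594)z+(-0.1909)=0, √Δ=0.8885 → z ∈ {-0.5237, 0.3644}; z = -0.5237 (taking z<0)
x = 0.0074, y = 0.0128

(0.0074, 0.0128, -0.5237)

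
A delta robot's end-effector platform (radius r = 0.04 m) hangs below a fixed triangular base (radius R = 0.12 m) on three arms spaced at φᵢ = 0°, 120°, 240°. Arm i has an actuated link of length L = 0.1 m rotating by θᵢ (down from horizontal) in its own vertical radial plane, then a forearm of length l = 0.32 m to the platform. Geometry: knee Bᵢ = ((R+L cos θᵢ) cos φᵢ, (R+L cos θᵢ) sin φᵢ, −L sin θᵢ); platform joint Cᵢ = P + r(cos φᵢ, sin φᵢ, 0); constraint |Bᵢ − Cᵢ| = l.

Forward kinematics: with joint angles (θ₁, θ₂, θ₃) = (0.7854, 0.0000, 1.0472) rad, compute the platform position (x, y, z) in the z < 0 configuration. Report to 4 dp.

(-0.0282, 0.1126, -0.3110)

φ1=0.0°: virtual centre (0.1507, 0.0000, -0.0707), radius l
arm 2 at φ=120.0°: e+L cos θ2 = 0.1800;  centre 2 = (-0.0900, 0.1559, 0.0000)
centre 3 = (0.1300·cos240.0°, 0.1300·sin240.0°, -0.0866) = (-0.0650, -0.1126, -0.0866)
|centre ₂|²−|centre ₁|² = 0.0047;  |centre ₃|²−|centre ₁|² = -0.0033
plane₁₂: -0.4814x+0.3118y+0.1414z = 0.0047
det = 0.2429;  x = -0.0001+0.0903z,  y = 0.0149+-0.3142z
into |P−centre ₁|² = l²: 1.1069z² + 0.1048z + -0.0744 = 0;  Δ = 0.3406;  z = -0.3110 or 0.2163 → z<0 root = -0.3110
x = -0.0282, y = 0.1126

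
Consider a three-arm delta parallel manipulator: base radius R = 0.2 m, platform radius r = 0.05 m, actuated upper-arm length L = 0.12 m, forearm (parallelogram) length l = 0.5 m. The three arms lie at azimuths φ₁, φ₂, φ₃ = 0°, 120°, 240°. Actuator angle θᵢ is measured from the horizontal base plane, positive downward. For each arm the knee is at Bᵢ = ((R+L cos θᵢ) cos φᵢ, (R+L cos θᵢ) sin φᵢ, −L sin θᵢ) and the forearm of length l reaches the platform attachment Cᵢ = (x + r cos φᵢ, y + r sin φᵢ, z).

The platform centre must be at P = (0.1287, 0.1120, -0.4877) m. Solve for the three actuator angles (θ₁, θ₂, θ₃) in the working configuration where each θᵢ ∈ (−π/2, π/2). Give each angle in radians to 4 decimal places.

arm 1 (φ=0.0°): x'=0.1287, y'=0.1120
  A=0.0213, B=-0.4877, C=(l²−L²−A²−y'²−z²)/(2L)=-0.0635
  √(A²+B²)=0.4882;  θ1 = -1.5271+1.7013 ≈ 0.1742
arm 2 (φ=120.0°): x'=0.0326, y'=-0.1675
  A cos θ + B sin θ = C:  0.1174·cos θ + -0.4877·sin θ = -0.1836
  γ=atan2(-0.4877,0.1174)=-1.3347;  ψ=arccos(-0.3660)=1.9455;  θ2=γ+ψ≈0.6109
rotate P by −φ3: (-0.1613, 0.0555, -0.4877)
  A cos θ + B sin θ = C:  0.3113·cos θ + -0.4877·sin θ = -0.4261
  θ3 = atan2(B,A) + arccos(C/0.5786) = 1.3959

θ₁ = 0.1742, θ₂ = 0.6109, θ₃ = 1.3959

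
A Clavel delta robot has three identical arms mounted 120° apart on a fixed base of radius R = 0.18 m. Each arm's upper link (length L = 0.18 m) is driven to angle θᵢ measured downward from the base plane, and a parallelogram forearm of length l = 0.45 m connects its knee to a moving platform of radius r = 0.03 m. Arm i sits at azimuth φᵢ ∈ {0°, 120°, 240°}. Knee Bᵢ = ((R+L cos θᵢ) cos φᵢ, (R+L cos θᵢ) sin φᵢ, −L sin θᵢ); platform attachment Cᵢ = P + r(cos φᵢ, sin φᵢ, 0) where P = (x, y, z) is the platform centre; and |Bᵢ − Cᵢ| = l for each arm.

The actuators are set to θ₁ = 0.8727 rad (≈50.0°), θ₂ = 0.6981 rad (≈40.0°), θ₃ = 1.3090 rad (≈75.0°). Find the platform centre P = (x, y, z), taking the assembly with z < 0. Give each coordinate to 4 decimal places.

arm 1 at φ=0.0°: e+L cos θ1 = 0.2657;  O1 = (0.2657, 0.0000, -0.1379)
φ2=120.0°: virtual centre (-0.1439, 0.2493, -0.1157), radius l
arm 3 at φ=240.0°: e+L cos θ3 = 0.1966;  O3 = (-0.0983, -0.1702, -0.1739)
subtract pairs → two planes through P
[-0.8193 0.4986 0.0444]·P = 0.0067;  [-0.7280 -0.3405 -0.0719]·P = -0.0207
Cramer: x(z) = 0.0126-0.0323z;  y(z) = 0.0340-0.1422z
sphere 1 gives Az²+Bz+C=0 with A=1.0213, B=0.2825, C=-0.1183;  B²−4AC=0.5629;  roots -0.5056, 0.2290;  negative root z = -0.5056
x = 0.0289, y = 0.1059

(0.0289, 0.1059, -0.5056)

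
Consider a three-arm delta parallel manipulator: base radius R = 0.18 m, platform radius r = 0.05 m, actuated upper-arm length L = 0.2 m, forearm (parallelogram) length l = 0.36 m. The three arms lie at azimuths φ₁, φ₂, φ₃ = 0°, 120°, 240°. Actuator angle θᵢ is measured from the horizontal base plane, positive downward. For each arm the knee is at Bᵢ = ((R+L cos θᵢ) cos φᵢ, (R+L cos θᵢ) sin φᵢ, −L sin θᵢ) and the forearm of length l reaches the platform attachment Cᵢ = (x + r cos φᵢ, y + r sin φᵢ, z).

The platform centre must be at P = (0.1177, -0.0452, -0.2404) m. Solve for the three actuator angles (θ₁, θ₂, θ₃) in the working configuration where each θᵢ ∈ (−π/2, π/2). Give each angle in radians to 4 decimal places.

rotate P by −φ1: (0.1177, -0.0452, -0.2404)
  A cos θ + B sin θ = C:  0.0123·cos θ + -0.2404·sin θ = 0.0740
  √(A²+B²)=0.2407;  θ1 = -1.5197+1.2582 ≈ -0.2615
arm 2 (φ=120.0°): x'=-0.0980, y'=-0.0793
  A cos θ + B sin θ = C:  0.2280·cos θ + -0.2404·sin θ = -0.0662
  √(A²+B²)=0.3313;  θ2 = -0.8119+1.7719 ≈ 0.9600
φ3=240.0° → target in arm frame (-0.0197, 0.1245)
  A=0.1497, B=-0.2404, C=(l²−L²−A²−y'²−z²)/(2L)=-0.0153
  γ=atan2(-0.2404,0.1497)=-1.0138;  ψ=arccos(-0.0540)=1.6248;  θ3=γ+ψ≈0.6109

θ₁ = -0.2615, θ₂ = 0.9600, θ₃ = 0.6109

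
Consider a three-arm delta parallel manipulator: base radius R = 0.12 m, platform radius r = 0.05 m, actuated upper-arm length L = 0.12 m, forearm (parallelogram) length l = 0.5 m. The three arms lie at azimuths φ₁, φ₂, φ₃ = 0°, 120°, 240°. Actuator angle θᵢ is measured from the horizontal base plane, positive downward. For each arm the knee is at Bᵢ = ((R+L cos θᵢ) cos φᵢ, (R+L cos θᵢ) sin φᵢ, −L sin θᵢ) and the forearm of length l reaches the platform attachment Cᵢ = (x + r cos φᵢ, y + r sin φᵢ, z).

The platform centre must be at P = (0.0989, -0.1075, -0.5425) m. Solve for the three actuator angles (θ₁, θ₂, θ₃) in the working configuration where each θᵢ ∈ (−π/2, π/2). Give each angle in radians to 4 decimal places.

rotate P by −φ1: (0.0989, -0.1075, -0.5425)
  A=-0.0289, B=-0.5425, C=(l²−L²−A²−y'²−z²)/(2L)=-0.2962
  √(A²+B²)=0.5433;  θ1 = -1.6240+2.1475 ≈ 0.5235
rotate P by −φ2: (-0.1425, -0.0319, -0.5425)
  A=0.2125, B=-0.5425, C=(l²−L²−A²−y'²−z²)/(2L)=-0.4371
  √(A²+B²)=0.5827;  θ2 = -1.1974+2.4191 ≈ 1.2217
arm 3 (φ=240.0°): x'=0.0436, y'=0.1394
  A=0.0264, B=-0.5425, C=(l²−L²−A²−y'²−z²)/(2L)=-0.3285
  √(A²+B²)=0.5431;  θ3 = -1.5223+2.2203 ≈ 0.6980

θ₁ = 0.5235, θ₂ = 1.2217, θ₃ = 0.6980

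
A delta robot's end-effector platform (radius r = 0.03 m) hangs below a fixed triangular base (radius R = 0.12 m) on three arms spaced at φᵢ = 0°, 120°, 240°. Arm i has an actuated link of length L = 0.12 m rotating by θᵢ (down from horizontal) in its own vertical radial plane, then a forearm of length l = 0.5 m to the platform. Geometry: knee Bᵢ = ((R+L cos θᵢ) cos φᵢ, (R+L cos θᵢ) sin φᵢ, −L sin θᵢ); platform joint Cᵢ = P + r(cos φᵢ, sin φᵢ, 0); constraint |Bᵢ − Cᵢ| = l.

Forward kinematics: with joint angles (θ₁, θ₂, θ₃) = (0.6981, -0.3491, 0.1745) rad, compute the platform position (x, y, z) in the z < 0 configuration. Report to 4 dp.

O1 = (0.1819·cos0.0°, 0.1819·sin0.0°, -0.0771) = (0.1819, 0.0000, -0.0771)
O2 = (0.2028·cos120.0°, 0.2028·sin120.0°, 0.0410) = (-0.1014, 0.1756, 0.0410)
arm 3 at φ=240.0°: (R−r)+L cos θ3 = 0.2082;  O3 = (-0.1041, -0.1803, -0.0208)
|O₂|²−|O₁|² = 0.0038;  |O₃|²−|O₁|² = 0.0047
linear system: -0.5666x+0.3512y = 0.0038−0.2364z; -0.5720x+-0.3606y = 0.0047−0.1126z
Cramer: x(z) = -0.0074+0.3079z;  y(z) = -0.0013-0.1762z
into |P−O₁|² = l²: 1.1259z² + 0.0381z + -0.2082 = 0;  Δ = 0.9390;  z = -0.4473 or 0.4134 → z<0 root = -0.4473
x = -0.1452, y = 0.0775

(-0.1452, 0.0775, -0.4473)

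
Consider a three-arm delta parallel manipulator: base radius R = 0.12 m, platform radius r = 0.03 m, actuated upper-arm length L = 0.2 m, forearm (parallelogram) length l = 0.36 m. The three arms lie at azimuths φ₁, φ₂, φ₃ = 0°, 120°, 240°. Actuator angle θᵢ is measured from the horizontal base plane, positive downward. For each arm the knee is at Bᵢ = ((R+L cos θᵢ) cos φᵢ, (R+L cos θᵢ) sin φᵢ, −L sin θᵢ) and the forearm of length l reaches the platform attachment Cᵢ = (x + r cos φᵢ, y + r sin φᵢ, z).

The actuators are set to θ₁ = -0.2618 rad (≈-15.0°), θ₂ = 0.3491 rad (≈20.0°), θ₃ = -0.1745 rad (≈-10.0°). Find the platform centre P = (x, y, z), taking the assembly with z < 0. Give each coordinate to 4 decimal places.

O1 = (0.2832·cos0.0°, 0.2832·sin0.0°, 0.0518) = (0.2832, 0.0000, 0.0518)
φ2=120.0°: virtual centre (-0.1390, 0.2407, -0.0684), radius l
φ3=240.0°: virtual centre (-0.1435, -0.2485, 0.0347), radius l
eliminate P² terms by subtracting sphere 1 from 2 and 3
[-0.8443 0.4814 -0.2403]·P = -0.0009;  [-0.8533 -0.4970 -0.0341]·P = 0.0007
Cramer: x(z) = 0.0002-0.1636z;  y(z) = -0.0017+0.2123z
sphere 1 gives Az²+Bz+C=0 with A=1.0718, B=-0.0116, C=-0.0468;  B²−4AC=0.2009;  roots -0.2037, 0.2145;  negative root z = -0.2037
x = 0.0335, y = -0.0449

(0.0335, -0.0449, -0.2037)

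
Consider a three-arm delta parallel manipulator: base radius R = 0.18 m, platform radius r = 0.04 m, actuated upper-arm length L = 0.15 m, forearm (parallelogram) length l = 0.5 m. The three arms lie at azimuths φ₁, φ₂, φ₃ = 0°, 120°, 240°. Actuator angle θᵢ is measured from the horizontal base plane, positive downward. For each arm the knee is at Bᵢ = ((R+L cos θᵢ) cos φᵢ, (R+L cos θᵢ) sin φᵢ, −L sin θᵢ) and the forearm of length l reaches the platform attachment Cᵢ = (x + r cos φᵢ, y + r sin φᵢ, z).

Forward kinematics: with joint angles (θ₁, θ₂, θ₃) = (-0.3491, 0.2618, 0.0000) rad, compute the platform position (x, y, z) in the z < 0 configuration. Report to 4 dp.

arm 1 at φ=0.0°: e+L cos θ1 = 0.2810;  O1 = (0.2810, 0.0000, 0.0513)
O2 = (0.2849·cos120.0°, 0.2849·sin120.0°, -0.0388) = (-0.1424, 0.2467, -0.0388)
arm 3 at φ=240.0°: e+L cos θ3 = 0.2900;  O3 = (-0.1450, -0.2511, 0.0000)
eliminate P² terms by subtracting sphere 1 from 2 and 3
[-0.8468 0.4934 -0.1803]·P = 0.0011;  [-0.8519 -0.5023 -0.1026]·P = 0.0025
Cramer: x(z) = -0.0021-0.1669z;  y(z) = -0.0014+0.0788z
quadratic in z: (1.0341)z²+(-0.0083)z+(-0.1672)=0, √Δ=0.8317 → z ∈ {-0.3981, 0.4062}; z = -0.3981 (taking z<0)
x = 0.0643, y = -0.0328

(0.0643, -0.0328, -0.3981)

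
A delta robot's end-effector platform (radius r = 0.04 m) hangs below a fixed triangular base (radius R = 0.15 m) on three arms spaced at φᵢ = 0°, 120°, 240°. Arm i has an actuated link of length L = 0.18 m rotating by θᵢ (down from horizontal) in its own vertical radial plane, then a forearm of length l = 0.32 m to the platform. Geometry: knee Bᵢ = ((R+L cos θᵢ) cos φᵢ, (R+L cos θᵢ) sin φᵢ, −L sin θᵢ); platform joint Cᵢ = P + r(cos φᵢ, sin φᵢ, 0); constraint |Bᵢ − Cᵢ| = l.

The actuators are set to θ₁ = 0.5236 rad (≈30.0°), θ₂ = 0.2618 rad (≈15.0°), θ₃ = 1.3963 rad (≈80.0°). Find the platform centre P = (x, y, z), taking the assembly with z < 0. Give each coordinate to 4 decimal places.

(0.0575, 0.1527, -0.2788)

S1 = (0.2659·cos0.0°, 0.2659·sin0.0°, -0.0900) = (0.2659, 0.0000, -0.0900)
S2 = (0.2839·cos120.0°, 0.2839·sin120.0°, -0.0466) = (-0.1419, 0.2458, -0.0466)
S3 = (0.1413·cos240.0°, 0.1413·sin240.0°, -0.1773) = (-0.0706, -0.1223, -0.1773)
eliminate P² terms by subtracting sphere 1 from 2 and 3
linear system: -0.8156x+0.4917y = 0.0040−0.0868z; -0.6730x+-0.2447y = -0.0274−-0.1745z
Cramer: x(z) = 0.0236-0.1217z;  y(z) = 0.0472-0.3785z
into |P−S₁|² = l²: 1.1581z² + 0.2033z + -0.0334 = 0;  Δ = 0.1959;  z = -0.2788 or 0.1033 → z<0 root = -0.2788
x = 0.0575, y = 0.1527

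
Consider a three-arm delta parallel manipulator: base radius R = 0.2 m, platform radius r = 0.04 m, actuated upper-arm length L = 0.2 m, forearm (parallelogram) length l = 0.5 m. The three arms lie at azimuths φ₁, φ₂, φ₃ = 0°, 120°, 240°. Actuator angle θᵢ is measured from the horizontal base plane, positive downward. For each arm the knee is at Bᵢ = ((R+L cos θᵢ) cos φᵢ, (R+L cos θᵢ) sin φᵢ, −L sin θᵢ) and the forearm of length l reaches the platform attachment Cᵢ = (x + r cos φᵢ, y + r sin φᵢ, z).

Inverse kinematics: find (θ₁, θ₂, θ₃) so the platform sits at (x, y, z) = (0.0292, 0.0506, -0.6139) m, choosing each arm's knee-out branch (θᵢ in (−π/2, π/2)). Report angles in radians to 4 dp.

φ1=0.0° → target in arm frame (0.0292, 0.0506)
  e−x'=0.1308;  (l²−L²−(e−x')²−y'²−z²)/2L = -0.4664
  √(A²+B²)=0.6277;  θ1 = -1.3609+2.4083 ≈ 1.0474
rotate P by −φ2: (0.0292, -0.0506, -0.6139)
  A=0.1308, B=-0.6139, C=(l²−L²−A²−y'²−z²)/(2L)=-0.4663
  √(A²+B²)=0.6277;  θ2 = -1.3609+2.4083 ≈ 1.0474
rotate P by −φ3: (-0.0584, 0.0000, -0.6139)
  e−x'=0.2184;  (l²−L²−(e−x')²−y'²−z²)/2L = -0.5365
  θ3 = atan2(B,A) + arccos(C/0.6516) = 1.3090

θ₁ = 1.0474, θ₂ = 1.0474, θ₃ = 1.3090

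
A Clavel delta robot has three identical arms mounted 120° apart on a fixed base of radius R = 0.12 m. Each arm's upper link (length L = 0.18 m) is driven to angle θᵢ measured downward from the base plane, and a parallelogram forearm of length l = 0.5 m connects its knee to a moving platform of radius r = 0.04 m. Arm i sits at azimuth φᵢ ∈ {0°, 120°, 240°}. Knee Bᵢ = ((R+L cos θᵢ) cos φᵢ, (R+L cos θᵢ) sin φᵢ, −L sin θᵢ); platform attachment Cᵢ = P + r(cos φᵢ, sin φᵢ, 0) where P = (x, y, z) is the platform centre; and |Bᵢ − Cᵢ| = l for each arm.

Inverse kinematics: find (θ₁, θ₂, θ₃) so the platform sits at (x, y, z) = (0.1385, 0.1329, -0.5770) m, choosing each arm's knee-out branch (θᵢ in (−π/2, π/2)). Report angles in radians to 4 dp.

φ1=0.0° → target in arm frame (0.1385, 0.1329)
  e−x'=-0.0585;  (l²−L²−(e−x')²−y'²−z²)/2L = -0.3789
  γ=atan2(-0.5770,-0.0585)=-1.6718;  ψ=arccos(-0.6534)=2.2828;  θ1=γ+ψ≈0.6110
rotate P by −φ2: (0.0458, -0.1864, -0.5770)
  A=0.0342, B=-0.5770, C=(l²−L²−A²−y'²−z²)/(2L)=-0.4201
  θ2 = atan2(B,A) + arccos(C/0.5780) = 0.8728
rotate P by −φ3: (-0.1843, 0.0535, -0.5770)
  e−x'=0.2643;  (l²−L²−(e−x')²−y'²−z²)/2L = -0.5224
  √(A²+B²)=0.6347;  θ3 = -1.1412+2.5377 ≈ 1.3965

θ₁ = 0.6110, θ₂ = 0.8728, θ₃ = 1.3965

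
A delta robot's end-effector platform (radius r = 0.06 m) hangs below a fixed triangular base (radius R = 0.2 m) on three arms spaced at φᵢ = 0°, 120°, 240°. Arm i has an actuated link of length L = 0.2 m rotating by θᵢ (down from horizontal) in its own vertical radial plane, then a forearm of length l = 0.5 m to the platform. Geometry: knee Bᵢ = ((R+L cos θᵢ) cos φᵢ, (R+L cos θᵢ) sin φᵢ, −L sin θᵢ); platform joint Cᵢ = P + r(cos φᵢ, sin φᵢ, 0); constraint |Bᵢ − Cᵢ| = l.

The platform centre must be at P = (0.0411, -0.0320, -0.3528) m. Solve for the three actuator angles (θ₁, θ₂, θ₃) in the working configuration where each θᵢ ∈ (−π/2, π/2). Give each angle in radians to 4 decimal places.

θ₁ = -0.2617, θ₂ = 0.1742, θ₃ = -0.0872

rotate P by −φ1: (0.0411, -0.0320, -0.3528)
  A=0.0989, B=-0.3528, C=(l²−L²−A²−y'²−z²)/(2L)=0.1868
  √(A²+B²)=0.3664;  θ1 = -1.2975+1.0358 ≈ -0.2617
φ2=120.0° → target in arm frame (-0.0483, -0.0196)
  e−x'=0.1883;  (l²−L²−(e−x')²−y'²−z²)/2L = 0.1243
  √(A²+B²)=0.3999;  θ2 = -1.0806+1.2548 ≈ 0.1742
φ3=240.0° → target in arm frame (0.0072, 0.0516)
  A cos θ + B sin θ = C:  0.1328·cos θ + -0.3528·sin θ = 0.1631
  γ=atan2(-0.3528,0.1328)=-1.2107;  ψ=arccos(0.4325)=1.1235;  θ3=γ+ψ≈-0.0872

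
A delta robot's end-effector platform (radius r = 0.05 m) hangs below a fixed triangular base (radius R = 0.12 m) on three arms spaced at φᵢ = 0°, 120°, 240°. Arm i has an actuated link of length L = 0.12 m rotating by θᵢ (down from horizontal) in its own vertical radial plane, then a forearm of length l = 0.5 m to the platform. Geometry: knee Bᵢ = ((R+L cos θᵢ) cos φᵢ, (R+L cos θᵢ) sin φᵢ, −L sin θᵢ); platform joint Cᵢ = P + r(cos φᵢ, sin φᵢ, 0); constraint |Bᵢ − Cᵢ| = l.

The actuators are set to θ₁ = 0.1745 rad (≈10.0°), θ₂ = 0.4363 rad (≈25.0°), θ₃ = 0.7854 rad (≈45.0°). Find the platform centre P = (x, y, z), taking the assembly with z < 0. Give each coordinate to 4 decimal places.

φ1=0.0°: virtual centre (0.1882, 0.0000, -0.0208), radius l
centre 2 = (0.1788·cos120.0°, 0.1788·sin120.0°, -0.0507) = (-0.0894, 0.1548, -0.0507)
arm 3 at φ=240.0°: (R−r)+L cos θ3 = 0.1549;  centre 3 = (-0.0774, -0.1341, -0.0849)
eliminate P² terms by subtracting sphere 1 from 2 and 3
plane₁₂: -0.5551x+0.3096y+-0.0598z = -0.0013
det = 0.3134;  x = 0.0057+-0.1777z,  y = 0.0060+-0.1255z
sphere 1 gives Az²+Bz+C=0 with A=1.0473, B=0.1050, C=-0.2162;  B²−4AC=0.9169;  roots -0.5073, 0.4070;  negative root z = -0.5073
x = 0.0959, y = 0.0697

(0.0959, 0.0697, -0.5073)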